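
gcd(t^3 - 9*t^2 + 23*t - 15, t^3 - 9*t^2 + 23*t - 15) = t^3 - 9*t^2 + 23*t - 15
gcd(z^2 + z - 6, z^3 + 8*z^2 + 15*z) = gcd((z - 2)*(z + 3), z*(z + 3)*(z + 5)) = z + 3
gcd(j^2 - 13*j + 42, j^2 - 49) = j - 7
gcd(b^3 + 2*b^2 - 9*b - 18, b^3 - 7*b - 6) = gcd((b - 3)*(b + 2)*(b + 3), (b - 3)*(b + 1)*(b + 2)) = b^2 - b - 6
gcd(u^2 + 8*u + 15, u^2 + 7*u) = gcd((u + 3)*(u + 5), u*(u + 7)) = 1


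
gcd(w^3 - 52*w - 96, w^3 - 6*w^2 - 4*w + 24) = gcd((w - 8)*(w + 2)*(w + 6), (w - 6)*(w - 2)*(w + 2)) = w + 2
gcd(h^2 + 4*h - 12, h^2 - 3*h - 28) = 1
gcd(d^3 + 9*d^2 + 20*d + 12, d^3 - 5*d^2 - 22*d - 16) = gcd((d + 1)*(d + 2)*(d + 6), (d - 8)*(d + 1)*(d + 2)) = d^2 + 3*d + 2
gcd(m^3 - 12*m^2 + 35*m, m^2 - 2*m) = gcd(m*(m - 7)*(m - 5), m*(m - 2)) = m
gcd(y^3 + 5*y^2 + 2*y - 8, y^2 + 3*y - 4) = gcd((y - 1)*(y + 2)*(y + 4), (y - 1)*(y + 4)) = y^2 + 3*y - 4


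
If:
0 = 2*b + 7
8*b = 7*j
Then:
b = -7/2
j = -4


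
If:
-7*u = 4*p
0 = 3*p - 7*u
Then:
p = 0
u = 0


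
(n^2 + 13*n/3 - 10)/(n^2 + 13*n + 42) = (n - 5/3)/(n + 7)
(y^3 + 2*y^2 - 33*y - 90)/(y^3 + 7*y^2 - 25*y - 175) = (y^2 - 3*y - 18)/(y^2 + 2*y - 35)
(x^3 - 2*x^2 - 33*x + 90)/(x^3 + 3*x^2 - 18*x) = (x - 5)/x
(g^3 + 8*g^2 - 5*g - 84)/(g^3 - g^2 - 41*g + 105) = (g + 4)/(g - 5)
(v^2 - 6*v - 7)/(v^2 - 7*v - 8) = (v - 7)/(v - 8)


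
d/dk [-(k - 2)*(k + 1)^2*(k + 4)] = -4*k^3 - 12*k^2 + 6*k + 14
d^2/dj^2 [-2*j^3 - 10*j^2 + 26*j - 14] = -12*j - 20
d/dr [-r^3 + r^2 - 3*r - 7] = -3*r^2 + 2*r - 3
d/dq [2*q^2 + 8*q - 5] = 4*q + 8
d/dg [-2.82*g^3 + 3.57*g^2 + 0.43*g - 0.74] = -8.46*g^2 + 7.14*g + 0.43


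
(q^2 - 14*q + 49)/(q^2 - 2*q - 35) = (q - 7)/(q + 5)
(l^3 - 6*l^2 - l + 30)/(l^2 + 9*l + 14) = (l^2 - 8*l + 15)/(l + 7)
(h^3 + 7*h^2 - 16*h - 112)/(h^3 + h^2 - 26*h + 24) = (h^2 + 11*h + 28)/(h^2 + 5*h - 6)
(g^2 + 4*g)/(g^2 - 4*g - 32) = g/(g - 8)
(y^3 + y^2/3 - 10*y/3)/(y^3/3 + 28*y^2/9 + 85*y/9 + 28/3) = 3*y*(3*y^2 + y - 10)/(3*y^3 + 28*y^2 + 85*y + 84)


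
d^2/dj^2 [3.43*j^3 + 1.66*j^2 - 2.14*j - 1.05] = 20.58*j + 3.32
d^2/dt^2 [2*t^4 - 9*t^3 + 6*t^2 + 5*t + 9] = 24*t^2 - 54*t + 12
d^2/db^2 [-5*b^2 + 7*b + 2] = -10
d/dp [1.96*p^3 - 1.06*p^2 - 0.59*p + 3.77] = 5.88*p^2 - 2.12*p - 0.59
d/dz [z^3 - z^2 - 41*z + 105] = 3*z^2 - 2*z - 41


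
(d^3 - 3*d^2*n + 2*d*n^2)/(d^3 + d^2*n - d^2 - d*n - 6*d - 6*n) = d*(-d^2 + 3*d*n - 2*n^2)/(-d^3 - d^2*n + d^2 + d*n + 6*d + 6*n)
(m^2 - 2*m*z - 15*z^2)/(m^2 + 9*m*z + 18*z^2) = (m - 5*z)/(m + 6*z)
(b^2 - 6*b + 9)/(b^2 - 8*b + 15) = (b - 3)/(b - 5)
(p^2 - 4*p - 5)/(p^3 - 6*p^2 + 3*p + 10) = 1/(p - 2)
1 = 1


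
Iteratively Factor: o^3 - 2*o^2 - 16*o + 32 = (o - 4)*(o^2 + 2*o - 8) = (o - 4)*(o - 2)*(o + 4)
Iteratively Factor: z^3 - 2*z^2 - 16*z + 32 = (z + 4)*(z^2 - 6*z + 8) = (z - 4)*(z + 4)*(z - 2)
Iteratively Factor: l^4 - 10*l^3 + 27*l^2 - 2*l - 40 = (l - 5)*(l^3 - 5*l^2 + 2*l + 8) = (l - 5)*(l + 1)*(l^2 - 6*l + 8) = (l - 5)*(l - 4)*(l + 1)*(l - 2)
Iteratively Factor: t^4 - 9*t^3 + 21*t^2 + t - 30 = (t - 5)*(t^3 - 4*t^2 + t + 6) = (t - 5)*(t - 2)*(t^2 - 2*t - 3) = (t - 5)*(t - 3)*(t - 2)*(t + 1)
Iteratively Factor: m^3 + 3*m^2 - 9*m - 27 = (m - 3)*(m^2 + 6*m + 9) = (m - 3)*(m + 3)*(m + 3)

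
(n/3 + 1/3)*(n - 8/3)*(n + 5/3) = n^3/3 - 49*n/27 - 40/27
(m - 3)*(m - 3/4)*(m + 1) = m^3 - 11*m^2/4 - 3*m/2 + 9/4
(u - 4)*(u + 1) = u^2 - 3*u - 4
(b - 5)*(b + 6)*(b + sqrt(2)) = b^3 + b^2 + sqrt(2)*b^2 - 30*b + sqrt(2)*b - 30*sqrt(2)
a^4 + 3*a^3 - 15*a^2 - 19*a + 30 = (a - 3)*(a - 1)*(a + 2)*(a + 5)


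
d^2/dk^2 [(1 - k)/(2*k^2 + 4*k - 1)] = 4*(-8*(k - 1)*(k + 1)^2 + (3*k + 1)*(2*k^2 + 4*k - 1))/(2*k^2 + 4*k - 1)^3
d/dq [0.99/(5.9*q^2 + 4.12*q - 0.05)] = (-11.682*q - 4.0788)/(5.9*q^2 + 4.12*q - 0.05)^2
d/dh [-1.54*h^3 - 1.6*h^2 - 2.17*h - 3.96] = -4.62*h^2 - 3.2*h - 2.17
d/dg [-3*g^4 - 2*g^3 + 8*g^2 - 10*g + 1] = -12*g^3 - 6*g^2 + 16*g - 10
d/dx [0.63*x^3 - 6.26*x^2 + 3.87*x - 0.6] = 1.89*x^2 - 12.52*x + 3.87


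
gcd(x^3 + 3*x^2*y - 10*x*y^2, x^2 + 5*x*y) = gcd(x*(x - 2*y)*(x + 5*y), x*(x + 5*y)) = x^2 + 5*x*y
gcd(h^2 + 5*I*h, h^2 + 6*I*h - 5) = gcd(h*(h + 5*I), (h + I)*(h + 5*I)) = h + 5*I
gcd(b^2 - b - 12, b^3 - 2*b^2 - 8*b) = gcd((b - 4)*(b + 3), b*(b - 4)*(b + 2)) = b - 4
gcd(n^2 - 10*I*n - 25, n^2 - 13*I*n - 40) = n - 5*I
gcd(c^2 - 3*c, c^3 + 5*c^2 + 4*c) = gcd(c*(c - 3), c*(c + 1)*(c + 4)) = c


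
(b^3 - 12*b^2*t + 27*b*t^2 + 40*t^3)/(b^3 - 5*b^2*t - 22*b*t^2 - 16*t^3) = (b - 5*t)/(b + 2*t)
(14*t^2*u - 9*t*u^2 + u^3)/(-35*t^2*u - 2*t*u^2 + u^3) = (-2*t + u)/(5*t + u)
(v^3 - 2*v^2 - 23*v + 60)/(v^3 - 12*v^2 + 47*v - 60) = (v + 5)/(v - 5)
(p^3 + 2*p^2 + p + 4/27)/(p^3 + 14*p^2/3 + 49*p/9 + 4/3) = (p + 1/3)/(p + 3)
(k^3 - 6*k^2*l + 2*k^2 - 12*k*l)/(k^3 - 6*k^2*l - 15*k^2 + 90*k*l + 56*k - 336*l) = k*(k + 2)/(k^2 - 15*k + 56)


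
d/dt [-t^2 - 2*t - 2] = -2*t - 2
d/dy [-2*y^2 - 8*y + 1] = -4*y - 8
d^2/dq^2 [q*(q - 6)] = 2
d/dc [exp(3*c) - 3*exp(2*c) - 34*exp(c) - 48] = (3*exp(2*c) - 6*exp(c) - 34)*exp(c)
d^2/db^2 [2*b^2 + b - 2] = 4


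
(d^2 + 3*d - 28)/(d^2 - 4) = (d^2 + 3*d - 28)/(d^2 - 4)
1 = 1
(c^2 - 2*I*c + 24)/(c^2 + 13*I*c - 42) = (c^2 - 2*I*c + 24)/(c^2 + 13*I*c - 42)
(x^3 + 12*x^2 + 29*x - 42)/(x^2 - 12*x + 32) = (x^3 + 12*x^2 + 29*x - 42)/(x^2 - 12*x + 32)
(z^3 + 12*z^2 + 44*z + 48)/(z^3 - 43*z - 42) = (z^2 + 6*z + 8)/(z^2 - 6*z - 7)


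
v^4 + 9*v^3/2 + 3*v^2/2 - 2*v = v*(v - 1/2)*(v + 1)*(v + 4)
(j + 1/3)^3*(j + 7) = j^4 + 8*j^3 + 22*j^2/3 + 64*j/27 + 7/27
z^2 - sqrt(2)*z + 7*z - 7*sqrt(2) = (z + 7)*(z - sqrt(2))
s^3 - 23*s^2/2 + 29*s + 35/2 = (s - 7)*(s - 5)*(s + 1/2)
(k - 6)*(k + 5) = k^2 - k - 30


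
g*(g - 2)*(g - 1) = g^3 - 3*g^2 + 2*g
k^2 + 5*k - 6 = (k - 1)*(k + 6)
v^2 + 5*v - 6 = (v - 1)*(v + 6)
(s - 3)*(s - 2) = s^2 - 5*s + 6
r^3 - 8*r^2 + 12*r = r*(r - 6)*(r - 2)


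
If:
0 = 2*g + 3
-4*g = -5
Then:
No Solution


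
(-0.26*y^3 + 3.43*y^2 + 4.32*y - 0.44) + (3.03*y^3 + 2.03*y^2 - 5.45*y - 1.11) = 2.77*y^3 + 5.46*y^2 - 1.13*y - 1.55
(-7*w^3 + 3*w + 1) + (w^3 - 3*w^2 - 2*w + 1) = -6*w^3 - 3*w^2 + w + 2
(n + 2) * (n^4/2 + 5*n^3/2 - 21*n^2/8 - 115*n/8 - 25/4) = n^5/2 + 7*n^4/2 + 19*n^3/8 - 157*n^2/8 - 35*n - 25/2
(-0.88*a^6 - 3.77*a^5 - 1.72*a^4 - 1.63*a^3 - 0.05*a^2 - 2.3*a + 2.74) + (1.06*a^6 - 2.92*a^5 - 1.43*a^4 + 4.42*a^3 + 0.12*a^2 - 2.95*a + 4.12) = 0.18*a^6 - 6.69*a^5 - 3.15*a^4 + 2.79*a^3 + 0.07*a^2 - 5.25*a + 6.86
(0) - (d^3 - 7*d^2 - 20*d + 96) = -d^3 + 7*d^2 + 20*d - 96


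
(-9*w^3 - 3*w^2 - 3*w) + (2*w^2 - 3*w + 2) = -9*w^3 - w^2 - 6*w + 2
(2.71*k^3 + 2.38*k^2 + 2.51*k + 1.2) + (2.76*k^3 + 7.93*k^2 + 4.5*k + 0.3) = 5.47*k^3 + 10.31*k^2 + 7.01*k + 1.5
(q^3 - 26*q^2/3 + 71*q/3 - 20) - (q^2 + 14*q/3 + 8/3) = q^3 - 29*q^2/3 + 19*q - 68/3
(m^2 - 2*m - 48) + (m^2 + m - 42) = 2*m^2 - m - 90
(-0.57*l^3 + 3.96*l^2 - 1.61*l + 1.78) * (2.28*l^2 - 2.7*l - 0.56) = -1.2996*l^5 + 10.5678*l^4 - 14.0436*l^3 + 6.1878*l^2 - 3.9044*l - 0.9968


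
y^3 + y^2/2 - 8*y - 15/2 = (y - 3)*(y + 1)*(y + 5/2)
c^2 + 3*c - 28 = (c - 4)*(c + 7)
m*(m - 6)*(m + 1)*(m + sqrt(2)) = m^4 - 5*m^3 + sqrt(2)*m^3 - 5*sqrt(2)*m^2 - 6*m^2 - 6*sqrt(2)*m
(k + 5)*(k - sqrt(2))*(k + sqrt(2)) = k^3 + 5*k^2 - 2*k - 10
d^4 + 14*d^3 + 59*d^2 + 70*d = d*(d + 2)*(d + 5)*(d + 7)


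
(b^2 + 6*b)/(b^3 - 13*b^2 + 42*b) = (b + 6)/(b^2 - 13*b + 42)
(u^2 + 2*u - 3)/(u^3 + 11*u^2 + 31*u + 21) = (u - 1)/(u^2 + 8*u + 7)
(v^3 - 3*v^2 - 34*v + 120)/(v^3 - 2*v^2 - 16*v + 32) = (v^2 + v - 30)/(v^2 + 2*v - 8)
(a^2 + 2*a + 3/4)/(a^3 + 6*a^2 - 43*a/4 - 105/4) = (2*a + 1)/(2*a^2 + 9*a - 35)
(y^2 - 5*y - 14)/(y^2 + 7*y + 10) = (y - 7)/(y + 5)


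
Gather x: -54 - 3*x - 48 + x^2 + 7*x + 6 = x^2 + 4*x - 96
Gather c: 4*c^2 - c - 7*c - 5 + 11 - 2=4*c^2 - 8*c + 4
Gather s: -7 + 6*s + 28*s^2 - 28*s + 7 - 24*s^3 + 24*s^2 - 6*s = -24*s^3 + 52*s^2 - 28*s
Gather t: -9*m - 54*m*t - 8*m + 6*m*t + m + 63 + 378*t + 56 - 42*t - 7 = -16*m + t*(336 - 48*m) + 112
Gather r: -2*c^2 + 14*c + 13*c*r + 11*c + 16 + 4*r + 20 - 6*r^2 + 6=-2*c^2 + 25*c - 6*r^2 + r*(13*c + 4) + 42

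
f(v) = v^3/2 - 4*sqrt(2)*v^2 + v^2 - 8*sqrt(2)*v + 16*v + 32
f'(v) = 3*v^2/2 - 8*sqrt(2)*v + 2*v - 8*sqrt(2) + 16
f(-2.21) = -6.50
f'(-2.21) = 32.60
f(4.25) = 6.19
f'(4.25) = -7.80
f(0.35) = 33.09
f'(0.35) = 1.61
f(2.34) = 23.87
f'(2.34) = -8.89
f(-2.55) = -18.52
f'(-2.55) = 38.19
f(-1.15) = 19.69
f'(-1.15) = 17.38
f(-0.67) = 26.62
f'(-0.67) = 11.60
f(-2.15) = -4.57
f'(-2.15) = 31.64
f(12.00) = 281.65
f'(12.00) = 108.92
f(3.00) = 17.65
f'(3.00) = -9.75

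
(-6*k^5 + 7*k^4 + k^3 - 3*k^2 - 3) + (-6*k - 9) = -6*k^5 + 7*k^4 + k^3 - 3*k^2 - 6*k - 12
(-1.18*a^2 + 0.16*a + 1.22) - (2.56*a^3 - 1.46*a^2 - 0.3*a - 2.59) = -2.56*a^3 + 0.28*a^2 + 0.46*a + 3.81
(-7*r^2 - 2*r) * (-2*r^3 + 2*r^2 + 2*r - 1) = 14*r^5 - 10*r^4 - 18*r^3 + 3*r^2 + 2*r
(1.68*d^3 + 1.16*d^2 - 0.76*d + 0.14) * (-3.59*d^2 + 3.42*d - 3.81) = -6.0312*d^5 + 1.5812*d^4 + 0.294799999999999*d^3 - 7.5214*d^2 + 3.3744*d - 0.5334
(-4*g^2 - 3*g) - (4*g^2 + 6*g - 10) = -8*g^2 - 9*g + 10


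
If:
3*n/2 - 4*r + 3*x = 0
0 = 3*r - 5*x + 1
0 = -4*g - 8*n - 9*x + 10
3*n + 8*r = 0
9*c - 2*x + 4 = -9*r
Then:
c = -15/31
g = 151/62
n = -8/31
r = 3/31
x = 8/31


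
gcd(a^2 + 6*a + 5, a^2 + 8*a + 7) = a + 1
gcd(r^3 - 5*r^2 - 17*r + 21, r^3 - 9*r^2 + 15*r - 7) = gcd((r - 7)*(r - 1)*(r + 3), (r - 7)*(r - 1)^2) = r^2 - 8*r + 7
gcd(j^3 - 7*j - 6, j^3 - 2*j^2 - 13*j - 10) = j^2 + 3*j + 2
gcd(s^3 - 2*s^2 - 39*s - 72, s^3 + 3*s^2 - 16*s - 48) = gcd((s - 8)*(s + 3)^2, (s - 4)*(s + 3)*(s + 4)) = s + 3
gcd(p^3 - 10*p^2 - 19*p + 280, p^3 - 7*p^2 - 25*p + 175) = p^2 - 2*p - 35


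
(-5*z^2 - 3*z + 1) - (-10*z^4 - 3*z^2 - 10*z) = 10*z^4 - 2*z^2 + 7*z + 1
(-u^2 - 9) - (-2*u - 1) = -u^2 + 2*u - 8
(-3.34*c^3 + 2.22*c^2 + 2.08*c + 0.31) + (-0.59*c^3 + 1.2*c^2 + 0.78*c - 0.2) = -3.93*c^3 + 3.42*c^2 + 2.86*c + 0.11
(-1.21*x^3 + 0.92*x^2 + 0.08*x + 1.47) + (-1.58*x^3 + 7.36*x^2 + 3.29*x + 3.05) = -2.79*x^3 + 8.28*x^2 + 3.37*x + 4.52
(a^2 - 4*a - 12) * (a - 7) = a^3 - 11*a^2 + 16*a + 84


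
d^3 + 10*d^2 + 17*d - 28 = (d - 1)*(d + 4)*(d + 7)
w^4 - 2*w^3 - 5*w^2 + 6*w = w*(w - 3)*(w - 1)*(w + 2)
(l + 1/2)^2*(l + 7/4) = l^3 + 11*l^2/4 + 2*l + 7/16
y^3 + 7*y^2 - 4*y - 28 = (y - 2)*(y + 2)*(y + 7)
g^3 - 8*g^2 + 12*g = g*(g - 6)*(g - 2)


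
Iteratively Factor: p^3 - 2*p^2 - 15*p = (p - 5)*(p^2 + 3*p) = (p - 5)*(p + 3)*(p)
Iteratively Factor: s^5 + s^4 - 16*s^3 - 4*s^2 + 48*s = (s + 2)*(s^4 - s^3 - 14*s^2 + 24*s) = (s + 2)*(s + 4)*(s^3 - 5*s^2 + 6*s) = (s - 3)*(s + 2)*(s + 4)*(s^2 - 2*s) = (s - 3)*(s - 2)*(s + 2)*(s + 4)*(s)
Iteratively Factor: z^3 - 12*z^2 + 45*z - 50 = (z - 5)*(z^2 - 7*z + 10) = (z - 5)*(z - 2)*(z - 5)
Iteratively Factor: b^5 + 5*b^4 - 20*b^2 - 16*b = (b + 1)*(b^4 + 4*b^3 - 4*b^2 - 16*b) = b*(b + 1)*(b^3 + 4*b^2 - 4*b - 16) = b*(b + 1)*(b + 4)*(b^2 - 4) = b*(b - 2)*(b + 1)*(b + 4)*(b + 2)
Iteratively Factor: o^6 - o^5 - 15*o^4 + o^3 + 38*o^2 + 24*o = (o + 1)*(o^5 - 2*o^4 - 13*o^3 + 14*o^2 + 24*o) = (o + 1)^2*(o^4 - 3*o^3 - 10*o^2 + 24*o) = o*(o + 1)^2*(o^3 - 3*o^2 - 10*o + 24) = o*(o + 1)^2*(o + 3)*(o^2 - 6*o + 8) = o*(o - 4)*(o + 1)^2*(o + 3)*(o - 2)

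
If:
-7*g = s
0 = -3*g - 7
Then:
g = -7/3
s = 49/3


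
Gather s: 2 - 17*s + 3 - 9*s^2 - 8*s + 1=-9*s^2 - 25*s + 6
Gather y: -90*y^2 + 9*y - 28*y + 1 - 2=-90*y^2 - 19*y - 1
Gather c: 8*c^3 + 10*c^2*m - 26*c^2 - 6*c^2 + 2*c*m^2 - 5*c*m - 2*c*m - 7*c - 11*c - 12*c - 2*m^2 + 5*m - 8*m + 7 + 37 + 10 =8*c^3 + c^2*(10*m - 32) + c*(2*m^2 - 7*m - 30) - 2*m^2 - 3*m + 54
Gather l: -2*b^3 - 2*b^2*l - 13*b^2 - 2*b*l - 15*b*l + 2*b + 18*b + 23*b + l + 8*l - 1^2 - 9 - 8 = -2*b^3 - 13*b^2 + 43*b + l*(-2*b^2 - 17*b + 9) - 18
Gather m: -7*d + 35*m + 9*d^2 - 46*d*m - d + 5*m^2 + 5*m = 9*d^2 - 8*d + 5*m^2 + m*(40 - 46*d)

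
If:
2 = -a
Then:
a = -2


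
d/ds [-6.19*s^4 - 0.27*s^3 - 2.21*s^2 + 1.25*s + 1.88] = -24.76*s^3 - 0.81*s^2 - 4.42*s + 1.25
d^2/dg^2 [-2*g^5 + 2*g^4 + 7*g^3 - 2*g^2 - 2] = -40*g^3 + 24*g^2 + 42*g - 4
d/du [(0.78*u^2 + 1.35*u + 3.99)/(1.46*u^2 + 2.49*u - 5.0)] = (-0.0287999999999995*u^2 - 19.4508*u - 16.6851)/(2.1316*u^4 + 7.2708*u^3 - 8.3999*u^2 - 24.9*u + 25.0)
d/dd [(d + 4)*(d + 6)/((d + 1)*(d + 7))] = 2*(-d^2 - 17*d - 61)/(d^4 + 16*d^3 + 78*d^2 + 112*d + 49)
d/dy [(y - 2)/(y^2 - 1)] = (y^2 - 2*y*(y - 2) - 1)/(y^2 - 1)^2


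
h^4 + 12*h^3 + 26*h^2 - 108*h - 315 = (h - 3)*(h + 3)*(h + 5)*(h + 7)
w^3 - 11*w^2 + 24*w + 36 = (w - 6)^2*(w + 1)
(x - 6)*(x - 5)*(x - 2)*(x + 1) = x^4 - 12*x^3 + 39*x^2 - 8*x - 60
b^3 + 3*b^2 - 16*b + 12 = (b - 2)*(b - 1)*(b + 6)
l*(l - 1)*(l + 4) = l^3 + 3*l^2 - 4*l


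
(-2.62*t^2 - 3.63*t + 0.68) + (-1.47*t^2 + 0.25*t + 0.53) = -4.09*t^2 - 3.38*t + 1.21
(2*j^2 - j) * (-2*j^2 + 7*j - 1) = -4*j^4 + 16*j^3 - 9*j^2 + j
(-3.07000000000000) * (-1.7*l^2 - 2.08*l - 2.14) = 5.219*l^2 + 6.3856*l + 6.5698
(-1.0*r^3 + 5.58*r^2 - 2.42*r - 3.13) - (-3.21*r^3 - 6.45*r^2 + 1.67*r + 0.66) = 2.21*r^3 + 12.03*r^2 - 4.09*r - 3.79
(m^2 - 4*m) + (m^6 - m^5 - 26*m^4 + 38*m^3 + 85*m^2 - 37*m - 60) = m^6 - m^5 - 26*m^4 + 38*m^3 + 86*m^2 - 41*m - 60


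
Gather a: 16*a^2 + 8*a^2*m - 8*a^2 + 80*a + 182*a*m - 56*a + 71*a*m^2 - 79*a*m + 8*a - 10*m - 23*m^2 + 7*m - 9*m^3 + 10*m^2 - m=a^2*(8*m + 8) + a*(71*m^2 + 103*m + 32) - 9*m^3 - 13*m^2 - 4*m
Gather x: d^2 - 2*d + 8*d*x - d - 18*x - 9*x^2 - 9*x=d^2 - 3*d - 9*x^2 + x*(8*d - 27)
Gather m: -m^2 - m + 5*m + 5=-m^2 + 4*m + 5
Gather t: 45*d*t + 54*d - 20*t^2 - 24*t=54*d - 20*t^2 + t*(45*d - 24)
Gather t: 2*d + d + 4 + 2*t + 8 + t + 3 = 3*d + 3*t + 15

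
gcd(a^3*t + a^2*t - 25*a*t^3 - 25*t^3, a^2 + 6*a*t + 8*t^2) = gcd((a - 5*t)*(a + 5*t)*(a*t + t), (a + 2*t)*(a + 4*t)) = 1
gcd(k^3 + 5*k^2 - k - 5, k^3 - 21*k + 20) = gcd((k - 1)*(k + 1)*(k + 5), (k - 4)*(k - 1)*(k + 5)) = k^2 + 4*k - 5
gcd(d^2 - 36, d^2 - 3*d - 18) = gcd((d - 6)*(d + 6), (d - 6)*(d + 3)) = d - 6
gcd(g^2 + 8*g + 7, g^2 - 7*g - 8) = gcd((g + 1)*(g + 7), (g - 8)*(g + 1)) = g + 1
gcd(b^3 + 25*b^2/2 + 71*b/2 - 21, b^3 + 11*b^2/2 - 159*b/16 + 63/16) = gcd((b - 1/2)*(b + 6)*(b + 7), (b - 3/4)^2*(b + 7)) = b + 7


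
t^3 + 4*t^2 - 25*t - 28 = (t - 4)*(t + 1)*(t + 7)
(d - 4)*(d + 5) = d^2 + d - 20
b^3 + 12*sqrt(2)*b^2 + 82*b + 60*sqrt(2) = (b + sqrt(2))*(b + 5*sqrt(2))*(b + 6*sqrt(2))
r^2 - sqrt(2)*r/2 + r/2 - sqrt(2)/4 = (r + 1/2)*(r - sqrt(2)/2)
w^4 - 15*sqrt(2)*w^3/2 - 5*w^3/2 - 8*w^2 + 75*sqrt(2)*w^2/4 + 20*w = w*(w - 5/2)*(w - 8*sqrt(2))*(w + sqrt(2)/2)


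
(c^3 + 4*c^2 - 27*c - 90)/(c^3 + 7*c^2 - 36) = (c - 5)/(c - 2)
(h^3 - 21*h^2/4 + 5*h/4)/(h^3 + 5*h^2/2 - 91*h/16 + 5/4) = 4*h*(h - 5)/(4*h^2 + 11*h - 20)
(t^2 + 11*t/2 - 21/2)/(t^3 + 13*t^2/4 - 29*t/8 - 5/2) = 4*(2*t^2 + 11*t - 21)/(8*t^3 + 26*t^2 - 29*t - 20)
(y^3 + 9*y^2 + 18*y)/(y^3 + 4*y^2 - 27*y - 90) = y/(y - 5)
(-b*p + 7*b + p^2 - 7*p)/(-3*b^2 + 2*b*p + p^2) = (p - 7)/(3*b + p)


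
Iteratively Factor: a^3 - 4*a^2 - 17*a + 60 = (a - 3)*(a^2 - a - 20) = (a - 5)*(a - 3)*(a + 4)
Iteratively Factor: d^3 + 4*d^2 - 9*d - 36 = (d - 3)*(d^2 + 7*d + 12) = (d - 3)*(d + 3)*(d + 4)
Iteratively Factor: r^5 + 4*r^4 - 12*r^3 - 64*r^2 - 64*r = (r - 4)*(r^4 + 8*r^3 + 20*r^2 + 16*r) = (r - 4)*(r + 2)*(r^3 + 6*r^2 + 8*r) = (r - 4)*(r + 2)*(r + 4)*(r^2 + 2*r) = r*(r - 4)*(r + 2)*(r + 4)*(r + 2)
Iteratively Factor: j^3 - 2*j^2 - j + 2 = (j - 2)*(j^2 - 1) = (j - 2)*(j + 1)*(j - 1)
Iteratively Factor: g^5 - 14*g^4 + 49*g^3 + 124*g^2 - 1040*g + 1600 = (g - 4)*(g^4 - 10*g^3 + 9*g^2 + 160*g - 400) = (g - 4)*(g + 4)*(g^3 - 14*g^2 + 65*g - 100) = (g - 5)*(g - 4)*(g + 4)*(g^2 - 9*g + 20) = (g - 5)*(g - 4)^2*(g + 4)*(g - 5)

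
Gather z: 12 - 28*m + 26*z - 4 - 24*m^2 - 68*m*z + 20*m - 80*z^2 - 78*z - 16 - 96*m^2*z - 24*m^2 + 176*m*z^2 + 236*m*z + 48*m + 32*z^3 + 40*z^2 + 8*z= -48*m^2 + 40*m + 32*z^3 + z^2*(176*m - 40) + z*(-96*m^2 + 168*m - 44) - 8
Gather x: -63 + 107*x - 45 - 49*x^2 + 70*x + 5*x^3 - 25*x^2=5*x^3 - 74*x^2 + 177*x - 108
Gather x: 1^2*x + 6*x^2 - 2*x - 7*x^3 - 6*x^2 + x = -7*x^3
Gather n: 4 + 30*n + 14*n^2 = 14*n^2 + 30*n + 4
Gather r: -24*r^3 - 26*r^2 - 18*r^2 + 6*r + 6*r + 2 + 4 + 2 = -24*r^3 - 44*r^2 + 12*r + 8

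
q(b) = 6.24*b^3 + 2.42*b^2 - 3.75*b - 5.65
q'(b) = 18.72*b^2 + 4.84*b - 3.75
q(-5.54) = -971.60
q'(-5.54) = 543.98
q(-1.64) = -20.52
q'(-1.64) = 38.66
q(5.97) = 1385.94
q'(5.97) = 692.34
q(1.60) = 20.10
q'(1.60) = 51.92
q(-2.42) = -70.84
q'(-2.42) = 94.17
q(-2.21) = -52.90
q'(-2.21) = 76.98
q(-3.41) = -212.15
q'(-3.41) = 197.42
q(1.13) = 2.21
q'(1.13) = 25.62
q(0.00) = -5.65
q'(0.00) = -3.75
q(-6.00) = -1243.87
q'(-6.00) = 641.13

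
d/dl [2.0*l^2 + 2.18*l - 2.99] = 4.0*l + 2.18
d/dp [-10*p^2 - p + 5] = -20*p - 1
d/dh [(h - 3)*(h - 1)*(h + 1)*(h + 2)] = 4*h^3 - 3*h^2 - 14*h + 1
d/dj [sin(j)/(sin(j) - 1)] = -cos(j)/(sin(j) - 1)^2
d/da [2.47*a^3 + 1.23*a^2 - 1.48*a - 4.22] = 7.41*a^2 + 2.46*a - 1.48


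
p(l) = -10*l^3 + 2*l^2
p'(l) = -30*l^2 + 4*l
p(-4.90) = 1224.51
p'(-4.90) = -739.90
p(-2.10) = 101.43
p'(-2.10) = -140.70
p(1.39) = -22.99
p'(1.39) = -52.40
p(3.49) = -400.73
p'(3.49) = -351.44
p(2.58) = -158.42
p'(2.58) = -189.37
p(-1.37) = 29.47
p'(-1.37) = -61.79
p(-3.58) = 484.46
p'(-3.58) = -398.81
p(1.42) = -24.60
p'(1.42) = -54.81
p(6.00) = -2088.00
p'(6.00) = -1056.00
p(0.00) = 0.00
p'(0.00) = 0.00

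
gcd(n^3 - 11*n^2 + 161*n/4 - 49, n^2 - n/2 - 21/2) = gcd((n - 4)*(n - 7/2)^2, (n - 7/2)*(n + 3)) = n - 7/2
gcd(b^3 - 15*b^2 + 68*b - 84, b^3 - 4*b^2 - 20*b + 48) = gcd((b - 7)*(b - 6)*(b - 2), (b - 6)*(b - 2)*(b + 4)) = b^2 - 8*b + 12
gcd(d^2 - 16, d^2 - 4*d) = d - 4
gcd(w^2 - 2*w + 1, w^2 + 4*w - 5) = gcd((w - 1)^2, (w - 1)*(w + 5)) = w - 1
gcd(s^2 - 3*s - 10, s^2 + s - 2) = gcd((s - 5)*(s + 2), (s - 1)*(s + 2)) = s + 2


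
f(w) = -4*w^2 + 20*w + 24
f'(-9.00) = 92.00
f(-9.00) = -480.00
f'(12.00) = -76.00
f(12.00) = -312.00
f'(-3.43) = 47.44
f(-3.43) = -91.66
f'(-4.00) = 52.00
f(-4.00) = -120.00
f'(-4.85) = 58.80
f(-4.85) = -167.09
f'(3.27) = -6.16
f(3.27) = 46.63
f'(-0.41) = 23.28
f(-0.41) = 15.13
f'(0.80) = 13.60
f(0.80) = 37.44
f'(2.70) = -1.60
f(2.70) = 48.84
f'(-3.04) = 44.32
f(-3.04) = -73.77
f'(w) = 20 - 8*w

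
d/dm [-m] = -1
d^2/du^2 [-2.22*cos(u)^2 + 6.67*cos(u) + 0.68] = -6.67*cos(u) + 4.44*cos(2*u)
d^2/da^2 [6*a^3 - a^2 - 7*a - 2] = 36*a - 2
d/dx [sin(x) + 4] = cos(x)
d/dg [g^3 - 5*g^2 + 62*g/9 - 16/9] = 3*g^2 - 10*g + 62/9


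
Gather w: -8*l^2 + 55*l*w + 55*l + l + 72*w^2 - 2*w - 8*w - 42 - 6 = -8*l^2 + 56*l + 72*w^2 + w*(55*l - 10) - 48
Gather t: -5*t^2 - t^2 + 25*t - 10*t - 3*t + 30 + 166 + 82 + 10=-6*t^2 + 12*t + 288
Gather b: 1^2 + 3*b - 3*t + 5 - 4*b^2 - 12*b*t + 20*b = -4*b^2 + b*(23 - 12*t) - 3*t + 6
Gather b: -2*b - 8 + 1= -2*b - 7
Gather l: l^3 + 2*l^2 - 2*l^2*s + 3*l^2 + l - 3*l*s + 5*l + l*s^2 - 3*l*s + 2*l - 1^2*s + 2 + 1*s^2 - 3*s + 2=l^3 + l^2*(5 - 2*s) + l*(s^2 - 6*s + 8) + s^2 - 4*s + 4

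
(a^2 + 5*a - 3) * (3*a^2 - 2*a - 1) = 3*a^4 + 13*a^3 - 20*a^2 + a + 3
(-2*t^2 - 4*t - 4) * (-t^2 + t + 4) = 2*t^4 + 2*t^3 - 8*t^2 - 20*t - 16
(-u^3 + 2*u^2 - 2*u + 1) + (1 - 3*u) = -u^3 + 2*u^2 - 5*u + 2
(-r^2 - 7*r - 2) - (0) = -r^2 - 7*r - 2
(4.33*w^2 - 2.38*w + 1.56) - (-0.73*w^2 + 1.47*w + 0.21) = 5.06*w^2 - 3.85*w + 1.35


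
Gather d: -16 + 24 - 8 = 0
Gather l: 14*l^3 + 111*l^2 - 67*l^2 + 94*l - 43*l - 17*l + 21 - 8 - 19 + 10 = 14*l^3 + 44*l^2 + 34*l + 4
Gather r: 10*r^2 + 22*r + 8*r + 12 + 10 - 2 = 10*r^2 + 30*r + 20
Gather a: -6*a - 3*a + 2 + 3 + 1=6 - 9*a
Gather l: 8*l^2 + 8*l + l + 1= 8*l^2 + 9*l + 1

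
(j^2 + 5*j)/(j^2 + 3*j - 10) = j/(j - 2)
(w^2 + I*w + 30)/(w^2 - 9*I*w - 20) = (w + 6*I)/(w - 4*I)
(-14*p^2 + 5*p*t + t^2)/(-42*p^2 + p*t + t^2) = (2*p - t)/(6*p - t)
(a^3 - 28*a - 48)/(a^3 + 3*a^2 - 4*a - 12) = (a^2 - 2*a - 24)/(a^2 + a - 6)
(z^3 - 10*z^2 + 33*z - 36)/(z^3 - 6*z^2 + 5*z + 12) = (z - 3)/(z + 1)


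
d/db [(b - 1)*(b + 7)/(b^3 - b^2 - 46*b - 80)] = ((b - 1)*(b + 7)*(-3*b^2 + 2*b + 46) - 2*(b + 3)*(-b^3 + b^2 + 46*b + 80))/(-b^3 + b^2 + 46*b + 80)^2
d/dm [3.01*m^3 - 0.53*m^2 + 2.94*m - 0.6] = 9.03*m^2 - 1.06*m + 2.94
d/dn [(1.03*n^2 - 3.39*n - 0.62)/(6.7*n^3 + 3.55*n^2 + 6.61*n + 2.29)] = (-6.901*n^4 + 45.426*n^3 + 31.3048*n^2 + 9.1194*n - 3.6649)/(44.89*n^6 + 47.57*n^5 + 101.1765*n^4 + 77.617*n^3 + 59.9511*n^2 + 30.2738*n + 5.2441)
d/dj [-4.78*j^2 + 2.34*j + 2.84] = 2.34 - 9.56*j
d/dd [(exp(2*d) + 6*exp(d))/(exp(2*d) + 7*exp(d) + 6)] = exp(d)/(exp(2*d) + 2*exp(d) + 1)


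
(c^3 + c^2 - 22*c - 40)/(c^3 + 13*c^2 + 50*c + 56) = (c - 5)/(c + 7)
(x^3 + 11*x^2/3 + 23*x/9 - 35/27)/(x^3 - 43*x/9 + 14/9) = (x + 5/3)/(x - 2)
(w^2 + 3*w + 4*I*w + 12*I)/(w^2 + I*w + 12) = (w + 3)/(w - 3*I)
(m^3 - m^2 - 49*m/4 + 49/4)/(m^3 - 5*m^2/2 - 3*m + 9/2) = (4*m^2 - 49)/(2*(2*m^2 - 3*m - 9))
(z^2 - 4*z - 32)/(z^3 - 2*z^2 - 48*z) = (z + 4)/(z*(z + 6))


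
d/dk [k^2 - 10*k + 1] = 2*k - 10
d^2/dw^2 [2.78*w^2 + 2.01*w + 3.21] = 5.56000000000000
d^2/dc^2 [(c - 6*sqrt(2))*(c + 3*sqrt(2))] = 2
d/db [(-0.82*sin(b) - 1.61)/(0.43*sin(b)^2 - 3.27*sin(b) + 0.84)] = (0.3526*sin(b)^2 + 1.3846*sin(b) - 5.9535)*cos(b)/(0.1849*sin(b)^4 - 2.8122*sin(b)^3 + 11.4153*sin(b)^2 - 5.4936*sin(b) + 0.7056)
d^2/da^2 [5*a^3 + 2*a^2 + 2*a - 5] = 30*a + 4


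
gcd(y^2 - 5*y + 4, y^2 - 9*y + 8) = y - 1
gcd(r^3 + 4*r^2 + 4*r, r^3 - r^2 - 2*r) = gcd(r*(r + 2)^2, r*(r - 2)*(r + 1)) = r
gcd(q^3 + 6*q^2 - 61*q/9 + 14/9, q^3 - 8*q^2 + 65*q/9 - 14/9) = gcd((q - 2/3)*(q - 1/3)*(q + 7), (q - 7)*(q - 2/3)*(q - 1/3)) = q^2 - q + 2/9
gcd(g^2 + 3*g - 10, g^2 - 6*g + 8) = g - 2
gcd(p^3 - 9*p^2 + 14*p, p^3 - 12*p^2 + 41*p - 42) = p^2 - 9*p + 14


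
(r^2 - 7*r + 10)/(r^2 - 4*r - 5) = (r - 2)/(r + 1)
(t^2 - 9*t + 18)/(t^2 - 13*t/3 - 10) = 3*(t - 3)/(3*t + 5)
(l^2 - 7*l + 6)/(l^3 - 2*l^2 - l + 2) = (l - 6)/(l^2 - l - 2)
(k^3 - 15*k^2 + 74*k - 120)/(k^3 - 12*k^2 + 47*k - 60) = (k - 6)/(k - 3)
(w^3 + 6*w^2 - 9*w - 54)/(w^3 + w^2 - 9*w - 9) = (w + 6)/(w + 1)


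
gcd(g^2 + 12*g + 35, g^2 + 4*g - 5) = g + 5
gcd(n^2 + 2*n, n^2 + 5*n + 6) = n + 2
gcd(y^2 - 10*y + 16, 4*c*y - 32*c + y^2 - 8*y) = y - 8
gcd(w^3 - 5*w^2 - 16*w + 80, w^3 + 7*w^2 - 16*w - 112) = w^2 - 16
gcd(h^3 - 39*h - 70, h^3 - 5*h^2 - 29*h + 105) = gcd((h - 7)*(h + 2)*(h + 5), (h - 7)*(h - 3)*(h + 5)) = h^2 - 2*h - 35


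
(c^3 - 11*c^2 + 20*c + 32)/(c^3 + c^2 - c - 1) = (c^2 - 12*c + 32)/(c^2 - 1)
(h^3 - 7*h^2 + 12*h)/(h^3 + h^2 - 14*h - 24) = h*(h - 3)/(h^2 + 5*h + 6)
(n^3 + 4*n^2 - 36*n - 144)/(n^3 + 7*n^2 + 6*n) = (n^2 - 2*n - 24)/(n*(n + 1))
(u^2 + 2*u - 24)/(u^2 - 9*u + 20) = (u + 6)/(u - 5)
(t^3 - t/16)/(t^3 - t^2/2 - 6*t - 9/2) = (16*t^3 - t)/(16*t^3 - 8*t^2 - 96*t - 72)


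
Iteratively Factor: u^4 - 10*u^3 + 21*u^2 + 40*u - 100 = (u - 5)*(u^3 - 5*u^2 - 4*u + 20) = (u - 5)*(u - 2)*(u^2 - 3*u - 10) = (u - 5)*(u - 2)*(u + 2)*(u - 5)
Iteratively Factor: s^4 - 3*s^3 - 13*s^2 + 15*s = (s)*(s^3 - 3*s^2 - 13*s + 15) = s*(s - 5)*(s^2 + 2*s - 3) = s*(s - 5)*(s - 1)*(s + 3)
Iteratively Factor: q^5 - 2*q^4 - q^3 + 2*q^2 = (q - 1)*(q^4 - q^3 - 2*q^2) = (q - 1)*(q + 1)*(q^3 - 2*q^2) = q*(q - 1)*(q + 1)*(q^2 - 2*q) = q^2*(q - 1)*(q + 1)*(q - 2)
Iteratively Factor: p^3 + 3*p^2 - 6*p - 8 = (p - 2)*(p^2 + 5*p + 4) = (p - 2)*(p + 4)*(p + 1)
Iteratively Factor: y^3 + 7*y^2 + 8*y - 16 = (y + 4)*(y^2 + 3*y - 4) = (y + 4)^2*(y - 1)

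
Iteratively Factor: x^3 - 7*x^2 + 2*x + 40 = (x - 4)*(x^2 - 3*x - 10) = (x - 4)*(x + 2)*(x - 5)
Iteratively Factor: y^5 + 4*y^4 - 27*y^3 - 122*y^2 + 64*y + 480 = (y + 4)*(y^4 - 27*y^2 - 14*y + 120) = (y + 3)*(y + 4)*(y^3 - 3*y^2 - 18*y + 40) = (y - 5)*(y + 3)*(y + 4)*(y^2 + 2*y - 8) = (y - 5)*(y - 2)*(y + 3)*(y + 4)*(y + 4)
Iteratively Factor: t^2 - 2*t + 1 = (t - 1)*(t - 1)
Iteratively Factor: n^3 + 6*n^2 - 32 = (n + 4)*(n^2 + 2*n - 8) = (n - 2)*(n + 4)*(n + 4)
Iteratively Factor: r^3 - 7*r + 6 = (r - 1)*(r^2 + r - 6) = (r - 2)*(r - 1)*(r + 3)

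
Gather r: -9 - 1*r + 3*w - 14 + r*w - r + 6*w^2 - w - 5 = r*(w - 2) + 6*w^2 + 2*w - 28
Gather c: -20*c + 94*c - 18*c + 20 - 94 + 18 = 56*c - 56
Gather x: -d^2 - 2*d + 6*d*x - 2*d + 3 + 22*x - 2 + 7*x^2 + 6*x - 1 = -d^2 - 4*d + 7*x^2 + x*(6*d + 28)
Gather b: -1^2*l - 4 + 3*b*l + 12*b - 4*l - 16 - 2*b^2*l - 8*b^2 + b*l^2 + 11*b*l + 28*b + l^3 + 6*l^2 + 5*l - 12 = b^2*(-2*l - 8) + b*(l^2 + 14*l + 40) + l^3 + 6*l^2 - 32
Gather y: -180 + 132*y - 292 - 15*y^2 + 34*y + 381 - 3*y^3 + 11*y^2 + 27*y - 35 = -3*y^3 - 4*y^2 + 193*y - 126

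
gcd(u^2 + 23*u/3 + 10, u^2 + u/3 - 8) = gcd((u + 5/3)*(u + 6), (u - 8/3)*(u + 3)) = 1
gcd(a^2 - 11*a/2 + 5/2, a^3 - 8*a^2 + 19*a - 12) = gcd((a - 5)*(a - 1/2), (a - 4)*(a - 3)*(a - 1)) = 1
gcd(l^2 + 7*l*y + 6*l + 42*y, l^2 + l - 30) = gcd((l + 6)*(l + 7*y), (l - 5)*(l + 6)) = l + 6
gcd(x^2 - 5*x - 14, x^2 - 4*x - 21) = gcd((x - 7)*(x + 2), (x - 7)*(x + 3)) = x - 7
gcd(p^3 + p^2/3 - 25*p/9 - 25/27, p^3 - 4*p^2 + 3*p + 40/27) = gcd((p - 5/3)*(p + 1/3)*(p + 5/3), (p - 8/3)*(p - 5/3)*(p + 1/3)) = p^2 - 4*p/3 - 5/9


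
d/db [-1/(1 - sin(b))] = -cos(b)/(sin(b) - 1)^2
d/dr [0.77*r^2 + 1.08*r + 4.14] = 1.54*r + 1.08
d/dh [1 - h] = -1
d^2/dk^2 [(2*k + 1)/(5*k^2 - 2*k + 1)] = 2*(4*(2*k + 1)*(5*k - 1)^2 - (30*k + 1)*(5*k^2 - 2*k + 1))/(5*k^2 - 2*k + 1)^3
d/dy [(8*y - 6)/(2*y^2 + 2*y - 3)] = 4*(-4*y^2 + 6*y - 3)/(4*y^4 + 8*y^3 - 8*y^2 - 12*y + 9)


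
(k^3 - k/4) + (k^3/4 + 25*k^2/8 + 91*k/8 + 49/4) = 5*k^3/4 + 25*k^2/8 + 89*k/8 + 49/4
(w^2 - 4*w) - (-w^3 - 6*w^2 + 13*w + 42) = w^3 + 7*w^2 - 17*w - 42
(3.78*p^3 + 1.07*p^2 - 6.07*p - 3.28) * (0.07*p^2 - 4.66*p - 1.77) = 0.2646*p^5 - 17.5399*p^4 - 12.1017*p^3 + 26.1627*p^2 + 26.0287*p + 5.8056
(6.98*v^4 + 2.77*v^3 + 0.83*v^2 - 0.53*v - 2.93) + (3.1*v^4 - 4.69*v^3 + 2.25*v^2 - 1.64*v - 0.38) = 10.08*v^4 - 1.92*v^3 + 3.08*v^2 - 2.17*v - 3.31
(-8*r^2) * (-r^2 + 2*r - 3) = 8*r^4 - 16*r^3 + 24*r^2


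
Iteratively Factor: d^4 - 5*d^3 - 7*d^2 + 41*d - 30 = (d + 3)*(d^3 - 8*d^2 + 17*d - 10) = (d - 1)*(d + 3)*(d^2 - 7*d + 10) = (d - 5)*(d - 1)*(d + 3)*(d - 2)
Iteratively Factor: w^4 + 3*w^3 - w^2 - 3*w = (w + 3)*(w^3 - w) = (w + 1)*(w + 3)*(w^2 - w) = w*(w + 1)*(w + 3)*(w - 1)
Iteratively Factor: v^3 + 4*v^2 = (v)*(v^2 + 4*v) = v^2*(v + 4)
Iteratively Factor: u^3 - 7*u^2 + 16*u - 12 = (u - 3)*(u^2 - 4*u + 4) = (u - 3)*(u - 2)*(u - 2)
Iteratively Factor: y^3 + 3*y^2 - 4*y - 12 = (y + 2)*(y^2 + y - 6) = (y + 2)*(y + 3)*(y - 2)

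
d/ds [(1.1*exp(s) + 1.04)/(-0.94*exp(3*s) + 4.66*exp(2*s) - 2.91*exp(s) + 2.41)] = (2.068*exp(3*s) - 2.1932*exp(2*s) - 9.6928*exp(s) + 5.6774)*exp(s)/(0.8836*exp(6*s) - 8.7608*exp(5*s) + 27.1864*exp(4*s) - 31.652*exp(3*s) + 30.9293*exp(2*s) - 14.0262*exp(s) + 5.8081)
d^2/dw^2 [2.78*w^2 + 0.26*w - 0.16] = 5.56000000000000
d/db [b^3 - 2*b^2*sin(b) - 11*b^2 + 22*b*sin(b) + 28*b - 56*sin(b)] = -2*b^2*cos(b) + 3*b^2 - 4*b*sin(b) + 22*b*cos(b) - 22*b + 22*sin(b) - 56*cos(b) + 28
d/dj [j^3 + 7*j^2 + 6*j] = 3*j^2 + 14*j + 6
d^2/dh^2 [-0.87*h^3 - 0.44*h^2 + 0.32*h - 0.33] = -5.22*h - 0.88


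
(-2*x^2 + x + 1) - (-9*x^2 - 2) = 7*x^2 + x + 3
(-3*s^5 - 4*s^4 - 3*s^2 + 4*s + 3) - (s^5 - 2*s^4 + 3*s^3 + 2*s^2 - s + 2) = -4*s^5 - 2*s^4 - 3*s^3 - 5*s^2 + 5*s + 1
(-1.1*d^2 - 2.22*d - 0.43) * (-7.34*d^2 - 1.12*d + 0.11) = 8.074*d^4 + 17.5268*d^3 + 5.5216*d^2 + 0.2374*d - 0.0473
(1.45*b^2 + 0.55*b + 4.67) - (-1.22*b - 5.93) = 1.45*b^2 + 1.77*b + 10.6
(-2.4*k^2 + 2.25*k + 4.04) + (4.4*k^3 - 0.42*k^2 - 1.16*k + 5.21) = 4.4*k^3 - 2.82*k^2 + 1.09*k + 9.25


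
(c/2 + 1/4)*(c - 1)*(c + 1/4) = c^3/2 - c^2/8 - 5*c/16 - 1/16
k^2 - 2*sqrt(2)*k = k*(k - 2*sqrt(2))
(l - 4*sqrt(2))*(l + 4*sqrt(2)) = l^2 - 32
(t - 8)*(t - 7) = t^2 - 15*t + 56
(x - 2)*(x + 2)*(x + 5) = x^3 + 5*x^2 - 4*x - 20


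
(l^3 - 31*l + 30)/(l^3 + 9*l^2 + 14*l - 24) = (l - 5)/(l + 4)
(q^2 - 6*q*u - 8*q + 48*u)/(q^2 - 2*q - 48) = (q - 6*u)/(q + 6)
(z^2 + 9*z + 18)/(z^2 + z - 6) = (z + 6)/(z - 2)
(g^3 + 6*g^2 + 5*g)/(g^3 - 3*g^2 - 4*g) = (g + 5)/(g - 4)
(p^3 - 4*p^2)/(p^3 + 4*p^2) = (p - 4)/(p + 4)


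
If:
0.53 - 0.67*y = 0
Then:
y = 0.79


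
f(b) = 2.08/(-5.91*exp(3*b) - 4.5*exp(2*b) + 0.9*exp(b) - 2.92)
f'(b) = 2.08*(17.73*exp(3*b) + 9.0*exp(2*b) - 0.9*exp(b))/(-5.91*exp(3*b) - 4.5*exp(2*b) + 0.9*exp(b) - 2.92)^2 = (36.8784*exp(2*b) + 18.72*exp(b) - 1.872)*exp(b)/(5.91*exp(3*b) + 4.5*exp(2*b) - 0.9*exp(b) + 2.92)^2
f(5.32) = -0.00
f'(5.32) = 0.00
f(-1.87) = -0.71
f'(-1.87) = 0.03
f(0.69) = -0.03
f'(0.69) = 0.08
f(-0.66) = -0.47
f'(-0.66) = 0.46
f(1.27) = -0.01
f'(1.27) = 0.02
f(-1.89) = -0.72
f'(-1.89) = 0.03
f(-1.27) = -0.66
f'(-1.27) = 0.18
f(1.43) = -0.00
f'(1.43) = 0.01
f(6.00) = 0.00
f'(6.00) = 0.00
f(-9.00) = -0.71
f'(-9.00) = 0.00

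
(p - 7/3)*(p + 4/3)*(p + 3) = p^3 + 2*p^2 - 55*p/9 - 28/3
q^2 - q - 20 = (q - 5)*(q + 4)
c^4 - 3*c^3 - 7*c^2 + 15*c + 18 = (c - 3)^2*(c + 1)*(c + 2)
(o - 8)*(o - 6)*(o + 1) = o^3 - 13*o^2 + 34*o + 48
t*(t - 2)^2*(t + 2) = t^4 - 2*t^3 - 4*t^2 + 8*t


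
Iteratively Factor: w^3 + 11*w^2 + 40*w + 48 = (w + 3)*(w^2 + 8*w + 16) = (w + 3)*(w + 4)*(w + 4)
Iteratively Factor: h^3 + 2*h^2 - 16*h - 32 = (h + 2)*(h^2 - 16) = (h - 4)*(h + 2)*(h + 4)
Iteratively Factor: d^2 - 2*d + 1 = (d - 1)*(d - 1)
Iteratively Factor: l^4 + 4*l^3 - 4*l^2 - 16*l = (l - 2)*(l^3 + 6*l^2 + 8*l) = (l - 2)*(l + 2)*(l^2 + 4*l) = l*(l - 2)*(l + 2)*(l + 4)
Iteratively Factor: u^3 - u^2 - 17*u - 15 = (u + 3)*(u^2 - 4*u - 5) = (u - 5)*(u + 3)*(u + 1)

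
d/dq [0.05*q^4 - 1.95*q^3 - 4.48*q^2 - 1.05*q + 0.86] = 0.2*q^3 - 5.85*q^2 - 8.96*q - 1.05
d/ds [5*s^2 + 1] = 10*s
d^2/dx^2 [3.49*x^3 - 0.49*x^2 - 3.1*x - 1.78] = 20.94*x - 0.98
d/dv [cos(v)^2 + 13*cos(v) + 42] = -(2*cos(v) + 13)*sin(v)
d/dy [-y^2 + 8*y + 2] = 8 - 2*y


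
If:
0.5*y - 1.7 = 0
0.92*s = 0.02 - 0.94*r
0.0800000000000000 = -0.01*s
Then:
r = 7.85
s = -8.00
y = 3.40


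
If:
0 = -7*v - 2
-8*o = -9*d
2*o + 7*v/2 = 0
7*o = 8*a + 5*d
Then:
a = 23/144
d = 4/9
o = 1/2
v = -2/7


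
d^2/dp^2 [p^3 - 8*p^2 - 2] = 6*p - 16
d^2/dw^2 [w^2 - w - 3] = 2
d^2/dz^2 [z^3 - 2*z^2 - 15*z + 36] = 6*z - 4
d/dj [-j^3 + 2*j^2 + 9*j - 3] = -3*j^2 + 4*j + 9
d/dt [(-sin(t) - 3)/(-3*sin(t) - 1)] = -8*cos(t)/(3*sin(t) + 1)^2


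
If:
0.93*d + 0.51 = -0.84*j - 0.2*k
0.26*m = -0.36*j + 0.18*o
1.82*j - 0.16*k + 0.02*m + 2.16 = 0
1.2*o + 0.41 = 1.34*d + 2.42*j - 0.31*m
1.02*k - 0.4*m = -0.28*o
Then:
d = 0.34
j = -1.13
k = 0.62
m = 0.01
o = -2.25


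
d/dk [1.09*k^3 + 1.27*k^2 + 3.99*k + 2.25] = 3.27*k^2 + 2.54*k + 3.99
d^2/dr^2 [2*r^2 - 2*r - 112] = 4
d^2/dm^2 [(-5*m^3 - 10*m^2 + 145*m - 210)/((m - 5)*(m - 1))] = 20*(-7*m^3 - 3*m^2 + 123*m - 241)/(m^6 - 18*m^5 + 123*m^4 - 396*m^3 + 615*m^2 - 450*m + 125)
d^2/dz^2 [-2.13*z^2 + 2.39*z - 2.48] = -4.26000000000000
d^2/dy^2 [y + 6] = 0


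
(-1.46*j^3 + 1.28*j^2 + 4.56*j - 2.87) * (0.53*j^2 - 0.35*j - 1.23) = -0.7738*j^5 + 1.1894*j^4 + 3.7646*j^3 - 4.6915*j^2 - 4.6043*j + 3.5301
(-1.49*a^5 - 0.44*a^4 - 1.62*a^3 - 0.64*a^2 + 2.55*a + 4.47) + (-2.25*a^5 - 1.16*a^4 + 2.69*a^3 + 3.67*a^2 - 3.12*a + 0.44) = -3.74*a^5 - 1.6*a^4 + 1.07*a^3 + 3.03*a^2 - 0.57*a + 4.91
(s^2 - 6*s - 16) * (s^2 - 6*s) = s^4 - 12*s^3 + 20*s^2 + 96*s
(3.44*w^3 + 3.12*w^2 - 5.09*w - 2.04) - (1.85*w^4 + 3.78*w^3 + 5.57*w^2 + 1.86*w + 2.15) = -1.85*w^4 - 0.34*w^3 - 2.45*w^2 - 6.95*w - 4.19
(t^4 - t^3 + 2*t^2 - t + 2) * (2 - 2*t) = -2*t^5 + 4*t^4 - 6*t^3 + 6*t^2 - 6*t + 4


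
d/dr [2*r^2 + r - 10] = 4*r + 1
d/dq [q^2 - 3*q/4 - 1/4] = 2*q - 3/4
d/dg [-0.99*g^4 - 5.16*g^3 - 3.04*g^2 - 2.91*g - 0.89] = -3.96*g^3 - 15.48*g^2 - 6.08*g - 2.91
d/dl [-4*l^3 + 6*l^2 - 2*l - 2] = -12*l^2 + 12*l - 2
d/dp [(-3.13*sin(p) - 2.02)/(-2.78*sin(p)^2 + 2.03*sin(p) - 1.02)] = (-8.7014*sin(p)^2 - 11.2312*sin(p) + 7.2932)*cos(p)/(7.7284*sin(p)^4 - 11.2868*sin(p)^3 + 9.7921*sin(p)^2 - 4.1412*sin(p) + 1.0404)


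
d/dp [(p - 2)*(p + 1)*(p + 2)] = 3*p^2 + 2*p - 4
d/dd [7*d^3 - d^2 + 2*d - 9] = 21*d^2 - 2*d + 2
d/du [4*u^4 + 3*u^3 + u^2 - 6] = u*(16*u^2 + 9*u + 2)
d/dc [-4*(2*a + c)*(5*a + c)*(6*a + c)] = -208*a^2 - 104*a*c - 12*c^2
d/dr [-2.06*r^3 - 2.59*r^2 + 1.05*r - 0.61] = -6.18*r^2 - 5.18*r + 1.05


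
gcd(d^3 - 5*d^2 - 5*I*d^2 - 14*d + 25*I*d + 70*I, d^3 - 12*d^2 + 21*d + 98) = d^2 - 5*d - 14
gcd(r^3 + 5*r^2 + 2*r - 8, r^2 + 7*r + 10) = r + 2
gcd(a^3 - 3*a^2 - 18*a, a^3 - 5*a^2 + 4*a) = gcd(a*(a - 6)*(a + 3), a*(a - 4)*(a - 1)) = a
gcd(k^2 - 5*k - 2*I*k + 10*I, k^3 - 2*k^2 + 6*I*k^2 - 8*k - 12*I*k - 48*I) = 1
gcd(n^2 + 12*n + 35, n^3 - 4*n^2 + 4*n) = 1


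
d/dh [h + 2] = 1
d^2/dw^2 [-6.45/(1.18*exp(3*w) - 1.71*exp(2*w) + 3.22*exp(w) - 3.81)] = (-6.45*(3.54*exp(2*w) - 3.42*exp(w) + 3.22)*(7.08*exp(2*w) - 6.84*exp(w) + 6.44)*exp(w) + (68.499*exp(2*w) - 44.118*exp(w) + 20.769)*(1.18*exp(3*w) - 1.71*exp(2*w) + 3.22*exp(w) - 3.81))*exp(w)/(1.18*exp(3*w) - 1.71*exp(2*w) + 3.22*exp(w) - 3.81)^3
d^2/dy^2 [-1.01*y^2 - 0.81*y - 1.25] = -2.02000000000000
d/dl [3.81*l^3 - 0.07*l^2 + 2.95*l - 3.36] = 11.43*l^2 - 0.14*l + 2.95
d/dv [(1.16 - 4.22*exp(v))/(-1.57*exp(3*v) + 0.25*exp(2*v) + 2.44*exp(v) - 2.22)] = (-13.2508*exp(3*v) + 6.5186*exp(2*v) - 0.58*exp(v) + 6.538)*exp(v)/(2.4649*exp(6*v) - 0.785*exp(5*v) - 7.5991*exp(4*v) + 8.1908*exp(3*v) + 4.8436*exp(2*v) - 10.8336*exp(v) + 4.9284)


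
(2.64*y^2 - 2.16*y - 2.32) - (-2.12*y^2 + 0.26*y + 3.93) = 4.76*y^2 - 2.42*y - 6.25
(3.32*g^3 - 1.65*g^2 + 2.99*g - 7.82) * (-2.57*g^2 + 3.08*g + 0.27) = -8.5324*g^5 + 14.4661*g^4 - 11.8699*g^3 + 28.8611*g^2 - 23.2783*g - 2.1114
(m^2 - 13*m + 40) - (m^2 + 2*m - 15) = 55 - 15*m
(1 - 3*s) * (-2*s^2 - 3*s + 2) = 6*s^3 + 7*s^2 - 9*s + 2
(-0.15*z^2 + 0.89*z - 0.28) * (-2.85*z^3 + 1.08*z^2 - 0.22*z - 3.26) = 0.4275*z^5 - 2.6985*z^4 + 1.7922*z^3 - 0.00920000000000015*z^2 - 2.8398*z + 0.9128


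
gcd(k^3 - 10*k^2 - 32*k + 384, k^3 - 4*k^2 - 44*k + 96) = k^2 - 2*k - 48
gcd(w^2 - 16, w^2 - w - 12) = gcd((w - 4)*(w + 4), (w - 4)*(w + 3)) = w - 4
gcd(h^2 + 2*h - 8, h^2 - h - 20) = h + 4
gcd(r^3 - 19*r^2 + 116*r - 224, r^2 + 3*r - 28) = r - 4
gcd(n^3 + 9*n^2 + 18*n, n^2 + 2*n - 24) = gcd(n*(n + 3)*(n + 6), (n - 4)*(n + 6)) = n + 6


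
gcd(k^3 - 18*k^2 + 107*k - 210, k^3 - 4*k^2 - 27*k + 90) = k - 6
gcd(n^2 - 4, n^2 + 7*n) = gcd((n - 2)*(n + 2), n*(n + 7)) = 1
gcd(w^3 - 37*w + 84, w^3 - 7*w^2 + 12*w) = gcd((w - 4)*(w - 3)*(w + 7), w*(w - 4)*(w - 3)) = w^2 - 7*w + 12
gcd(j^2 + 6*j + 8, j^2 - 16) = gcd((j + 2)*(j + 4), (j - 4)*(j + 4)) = j + 4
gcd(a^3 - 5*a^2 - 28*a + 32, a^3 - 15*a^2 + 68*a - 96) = a - 8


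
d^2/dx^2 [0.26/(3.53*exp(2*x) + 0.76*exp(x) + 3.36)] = (-(3.6712*exp(x) + 0.1976)*(3.53*exp(2*x) + 0.76*exp(x) + 3.36) + 0.26*(7.06*exp(x) + 0.76)*(14.12*exp(x) + 1.52)*exp(x))*exp(x)/(3.53*exp(2*x) + 0.76*exp(x) + 3.36)^3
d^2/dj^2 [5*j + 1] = 0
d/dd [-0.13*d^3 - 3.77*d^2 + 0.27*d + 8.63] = -0.39*d^2 - 7.54*d + 0.27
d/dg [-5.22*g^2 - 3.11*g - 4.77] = -10.44*g - 3.11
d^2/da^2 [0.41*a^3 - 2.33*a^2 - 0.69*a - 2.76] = 2.46*a - 4.66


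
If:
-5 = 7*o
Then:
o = -5/7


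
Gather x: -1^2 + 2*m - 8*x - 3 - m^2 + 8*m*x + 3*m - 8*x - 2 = -m^2 + 5*m + x*(8*m - 16) - 6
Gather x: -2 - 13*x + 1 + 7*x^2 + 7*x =7*x^2 - 6*x - 1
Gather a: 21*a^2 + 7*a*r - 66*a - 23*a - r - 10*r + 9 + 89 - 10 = 21*a^2 + a*(7*r - 89) - 11*r + 88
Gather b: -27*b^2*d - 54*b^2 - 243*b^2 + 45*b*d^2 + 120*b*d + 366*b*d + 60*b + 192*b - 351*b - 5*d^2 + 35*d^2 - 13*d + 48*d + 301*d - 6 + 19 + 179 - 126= b^2*(-27*d - 297) + b*(45*d^2 + 486*d - 99) + 30*d^2 + 336*d + 66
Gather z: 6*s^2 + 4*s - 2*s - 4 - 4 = 6*s^2 + 2*s - 8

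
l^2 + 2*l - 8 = (l - 2)*(l + 4)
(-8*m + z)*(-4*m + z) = 32*m^2 - 12*m*z + z^2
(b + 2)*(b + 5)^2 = b^3 + 12*b^2 + 45*b + 50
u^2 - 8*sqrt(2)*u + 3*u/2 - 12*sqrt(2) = (u + 3/2)*(u - 8*sqrt(2))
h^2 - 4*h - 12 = (h - 6)*(h + 2)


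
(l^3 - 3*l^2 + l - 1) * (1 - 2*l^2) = -2*l^5 + 6*l^4 - l^3 - l^2 + l - 1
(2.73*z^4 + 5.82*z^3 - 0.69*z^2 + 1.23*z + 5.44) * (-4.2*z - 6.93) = -11.466*z^5 - 43.3629*z^4 - 37.4346*z^3 - 0.384300000000001*z^2 - 31.3719*z - 37.6992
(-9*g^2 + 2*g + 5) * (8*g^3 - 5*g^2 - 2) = -72*g^5 + 61*g^4 + 30*g^3 - 7*g^2 - 4*g - 10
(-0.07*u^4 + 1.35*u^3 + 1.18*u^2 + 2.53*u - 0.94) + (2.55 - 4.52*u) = -0.07*u^4 + 1.35*u^3 + 1.18*u^2 - 1.99*u + 1.61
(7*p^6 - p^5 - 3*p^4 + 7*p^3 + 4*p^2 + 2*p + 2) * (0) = 0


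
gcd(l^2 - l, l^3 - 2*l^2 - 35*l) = l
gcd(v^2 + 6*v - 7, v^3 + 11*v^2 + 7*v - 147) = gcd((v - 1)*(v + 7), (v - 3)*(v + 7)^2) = v + 7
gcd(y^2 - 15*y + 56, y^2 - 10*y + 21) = y - 7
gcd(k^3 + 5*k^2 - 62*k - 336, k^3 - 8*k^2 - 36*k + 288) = k^2 - 2*k - 48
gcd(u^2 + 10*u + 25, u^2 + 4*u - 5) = u + 5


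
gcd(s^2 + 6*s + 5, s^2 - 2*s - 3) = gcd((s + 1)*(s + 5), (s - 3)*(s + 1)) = s + 1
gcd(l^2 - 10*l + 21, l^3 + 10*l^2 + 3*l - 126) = l - 3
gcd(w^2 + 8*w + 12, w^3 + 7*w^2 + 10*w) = w + 2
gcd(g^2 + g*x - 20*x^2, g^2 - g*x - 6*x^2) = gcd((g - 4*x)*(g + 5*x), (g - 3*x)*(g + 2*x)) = 1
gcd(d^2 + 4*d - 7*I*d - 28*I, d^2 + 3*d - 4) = d + 4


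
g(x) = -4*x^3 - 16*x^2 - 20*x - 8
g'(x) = -12*x^2 - 32*x - 20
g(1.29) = -69.01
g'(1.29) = -81.25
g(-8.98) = 1777.96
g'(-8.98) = -700.32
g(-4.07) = 78.04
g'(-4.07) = -88.54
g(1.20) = -61.95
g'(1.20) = -75.68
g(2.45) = -211.86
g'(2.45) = -170.43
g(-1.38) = -0.36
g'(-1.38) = 1.31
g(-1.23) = -0.16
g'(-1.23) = 1.21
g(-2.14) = 0.73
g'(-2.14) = -6.48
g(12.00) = -9464.00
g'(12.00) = -2132.00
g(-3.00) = 16.00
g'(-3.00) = -32.00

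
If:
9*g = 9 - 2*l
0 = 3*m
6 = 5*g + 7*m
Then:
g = 6/5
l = -9/10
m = 0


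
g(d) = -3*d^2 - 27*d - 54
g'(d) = -6*d - 27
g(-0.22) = -48.21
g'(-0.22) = -25.68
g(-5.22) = 5.19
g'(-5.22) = 4.32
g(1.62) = -105.61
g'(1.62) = -36.72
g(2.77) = -151.81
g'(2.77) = -43.62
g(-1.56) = -19.18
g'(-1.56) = -17.64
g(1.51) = -101.61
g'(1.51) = -36.06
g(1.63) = -105.98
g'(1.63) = -36.78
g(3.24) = -172.97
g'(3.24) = -46.44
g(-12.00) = -162.00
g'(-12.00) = 45.00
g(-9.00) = -54.00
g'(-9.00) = 27.00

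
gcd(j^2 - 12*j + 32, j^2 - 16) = j - 4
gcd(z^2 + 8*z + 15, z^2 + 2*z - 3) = z + 3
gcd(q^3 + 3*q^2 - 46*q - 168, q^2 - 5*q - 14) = q - 7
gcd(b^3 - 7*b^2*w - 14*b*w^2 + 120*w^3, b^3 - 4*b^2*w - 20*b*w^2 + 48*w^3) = -b^2 + 2*b*w + 24*w^2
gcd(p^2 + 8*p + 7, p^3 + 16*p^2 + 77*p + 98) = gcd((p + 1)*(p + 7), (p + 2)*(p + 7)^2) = p + 7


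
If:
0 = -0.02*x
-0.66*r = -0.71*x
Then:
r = 0.00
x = 0.00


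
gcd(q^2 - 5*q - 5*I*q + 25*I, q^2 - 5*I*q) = q - 5*I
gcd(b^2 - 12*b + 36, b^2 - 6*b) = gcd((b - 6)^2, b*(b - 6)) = b - 6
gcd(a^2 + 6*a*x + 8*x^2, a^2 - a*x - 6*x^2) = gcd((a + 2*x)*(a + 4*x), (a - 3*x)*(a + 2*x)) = a + 2*x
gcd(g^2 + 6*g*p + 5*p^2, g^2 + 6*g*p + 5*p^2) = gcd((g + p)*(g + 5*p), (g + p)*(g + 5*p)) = g^2 + 6*g*p + 5*p^2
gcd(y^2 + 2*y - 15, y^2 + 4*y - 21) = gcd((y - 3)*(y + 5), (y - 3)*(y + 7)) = y - 3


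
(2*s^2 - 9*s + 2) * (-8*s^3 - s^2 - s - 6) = -16*s^5 + 70*s^4 - 9*s^3 - 5*s^2 + 52*s - 12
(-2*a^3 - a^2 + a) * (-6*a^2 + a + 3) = 12*a^5 + 4*a^4 - 13*a^3 - 2*a^2 + 3*a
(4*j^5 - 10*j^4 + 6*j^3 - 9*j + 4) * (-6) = -24*j^5 + 60*j^4 - 36*j^3 + 54*j - 24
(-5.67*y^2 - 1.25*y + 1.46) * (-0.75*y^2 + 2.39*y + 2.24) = 4.2525*y^4 - 12.6138*y^3 - 16.7833*y^2 + 0.6894*y + 3.2704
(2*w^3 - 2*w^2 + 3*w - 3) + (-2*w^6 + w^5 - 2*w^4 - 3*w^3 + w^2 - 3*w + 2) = -2*w^6 + w^5 - 2*w^4 - w^3 - w^2 - 1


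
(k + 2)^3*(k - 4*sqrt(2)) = k^4 - 4*sqrt(2)*k^3 + 6*k^3 - 24*sqrt(2)*k^2 + 12*k^2 - 48*sqrt(2)*k + 8*k - 32*sqrt(2)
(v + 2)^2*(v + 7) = v^3 + 11*v^2 + 32*v + 28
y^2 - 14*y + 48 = (y - 8)*(y - 6)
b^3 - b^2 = b^2*(b - 1)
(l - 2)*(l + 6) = l^2 + 4*l - 12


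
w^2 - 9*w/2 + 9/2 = (w - 3)*(w - 3/2)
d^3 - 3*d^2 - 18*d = d*(d - 6)*(d + 3)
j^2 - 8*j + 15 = (j - 5)*(j - 3)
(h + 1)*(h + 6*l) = h^2 + 6*h*l + h + 6*l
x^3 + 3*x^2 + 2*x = x*(x + 1)*(x + 2)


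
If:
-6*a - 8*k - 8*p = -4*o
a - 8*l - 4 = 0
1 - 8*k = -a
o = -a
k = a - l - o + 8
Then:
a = -67/14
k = -53/112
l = -123/112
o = 67/14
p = 723/112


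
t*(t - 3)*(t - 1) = t^3 - 4*t^2 + 3*t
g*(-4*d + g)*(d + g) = -4*d^2*g - 3*d*g^2 + g^3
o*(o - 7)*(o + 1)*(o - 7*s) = o^4 - 7*o^3*s - 6*o^3 + 42*o^2*s - 7*o^2 + 49*o*s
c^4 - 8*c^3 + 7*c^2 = c^2*(c - 7)*(c - 1)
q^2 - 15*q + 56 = (q - 8)*(q - 7)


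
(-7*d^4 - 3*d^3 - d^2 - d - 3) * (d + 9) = -7*d^5 - 66*d^4 - 28*d^3 - 10*d^2 - 12*d - 27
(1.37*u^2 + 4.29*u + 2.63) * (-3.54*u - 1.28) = -4.8498*u^3 - 16.9402*u^2 - 14.8014*u - 3.3664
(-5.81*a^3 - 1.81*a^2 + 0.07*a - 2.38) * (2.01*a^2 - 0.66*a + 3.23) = -11.6781*a^5 + 0.1965*a^4 - 17.431*a^3 - 10.6763*a^2 + 1.7969*a - 7.6874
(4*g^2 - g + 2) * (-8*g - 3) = -32*g^3 - 4*g^2 - 13*g - 6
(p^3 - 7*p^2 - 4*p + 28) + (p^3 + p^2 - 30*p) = 2*p^3 - 6*p^2 - 34*p + 28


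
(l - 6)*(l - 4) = l^2 - 10*l + 24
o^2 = o^2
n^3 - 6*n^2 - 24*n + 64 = (n - 8)*(n - 2)*(n + 4)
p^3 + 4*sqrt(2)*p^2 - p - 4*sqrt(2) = (p - 1)*(p + 1)*(p + 4*sqrt(2))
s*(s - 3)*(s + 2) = s^3 - s^2 - 6*s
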